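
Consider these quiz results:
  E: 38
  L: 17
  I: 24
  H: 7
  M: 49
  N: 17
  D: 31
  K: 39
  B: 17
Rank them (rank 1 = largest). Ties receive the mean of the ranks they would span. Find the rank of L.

Sorted (descending): 49, 39, 38, 31, 24, 17, 17, 17, 7
The 3 values of 17 occupy positions 6–8 → average rank 7.
L has value 17 → rank 7.

7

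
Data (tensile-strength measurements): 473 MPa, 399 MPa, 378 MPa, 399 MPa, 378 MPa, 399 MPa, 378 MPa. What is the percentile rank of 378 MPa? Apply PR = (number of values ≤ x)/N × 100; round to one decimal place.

N = 7.
Strictly below 378: 0. Equal to 378: 3.
PR = 3/7 × 100 = 42.9

42.9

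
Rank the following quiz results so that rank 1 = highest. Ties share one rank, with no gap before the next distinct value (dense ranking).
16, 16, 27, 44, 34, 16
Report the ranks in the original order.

Sorted (descending): 44, 34, 27, 16, 16, 16
The 3 values of 16 share dense rank 4.
Remaining distinct values take the next consecutive integers.

4, 4, 3, 1, 2, 4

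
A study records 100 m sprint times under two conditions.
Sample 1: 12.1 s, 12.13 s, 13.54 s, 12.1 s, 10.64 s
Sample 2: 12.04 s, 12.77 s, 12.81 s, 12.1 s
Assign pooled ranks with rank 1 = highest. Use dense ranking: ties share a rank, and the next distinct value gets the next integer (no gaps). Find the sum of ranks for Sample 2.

Sorted (descending): 13.54, 12.81, 12.77, 12.13, 12.1, 12.1, 12.1, 12.04, 10.64
The 3 values of 12.1 share dense rank 5.
Remaining distinct values take the next consecutive integers.
Sample 2 values → pooled ranks: 12.04→6, 12.77→3, 12.81→2, 12.1→5
Rank sum = 6 + 3 + 2 + 5 = 16

16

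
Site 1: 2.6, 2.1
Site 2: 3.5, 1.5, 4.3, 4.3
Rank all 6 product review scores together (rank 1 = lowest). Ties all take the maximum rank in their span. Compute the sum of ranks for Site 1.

5

Sorted (ascending): 1.5, 2.1, 2.6, 3.5, 4.3, 4.3
The 2 values of 4.3 occupy positions 5–6 → each gets rank 6.
Site 1 values → pooled ranks: 2.6→3, 2.1→2
Rank sum = 3 + 2 = 5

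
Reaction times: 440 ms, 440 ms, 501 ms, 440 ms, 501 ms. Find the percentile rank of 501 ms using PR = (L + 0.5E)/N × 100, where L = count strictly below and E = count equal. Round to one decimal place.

N = 5.
Strictly below 501: 3. Equal to 501: 2.
PR = (3 + 0.5·2)/5 × 100 = 80.0

80.0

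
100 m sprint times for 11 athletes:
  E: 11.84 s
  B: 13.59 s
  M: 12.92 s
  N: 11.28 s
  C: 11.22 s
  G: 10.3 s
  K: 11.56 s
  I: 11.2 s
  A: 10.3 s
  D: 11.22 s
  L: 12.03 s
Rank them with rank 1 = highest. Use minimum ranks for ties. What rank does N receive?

6

Sorted (descending): 13.59, 12.92, 12.03, 11.84, 11.56, 11.28, 11.22, 11.22, 11.2, 10.3, 10.3
The 2 values of 11.22 occupy positions 7–8 → each gets rank 7.
The 2 values of 10.3 occupy positions 10–11 → each gets rank 10.
N has value 11.28 s → rank 6.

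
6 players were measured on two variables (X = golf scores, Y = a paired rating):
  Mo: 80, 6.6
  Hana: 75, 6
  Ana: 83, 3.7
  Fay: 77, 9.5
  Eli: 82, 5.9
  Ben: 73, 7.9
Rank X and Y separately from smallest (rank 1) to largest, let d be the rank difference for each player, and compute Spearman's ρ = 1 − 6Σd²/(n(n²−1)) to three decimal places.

-0.714

Ranks of variable 1: 4, 2, 6, 3, 5, 1
Ranks of variable 2: 4, 3, 1, 6, 2, 5
d = r₁ − r₂: 0, -1, 5, -3, 3, -4
d²: 0, 1, 25, 9, 9, 16; Σd² = 60
ρ = 1 − 6·60/(6·35) = 1 − 360/210 = -0.714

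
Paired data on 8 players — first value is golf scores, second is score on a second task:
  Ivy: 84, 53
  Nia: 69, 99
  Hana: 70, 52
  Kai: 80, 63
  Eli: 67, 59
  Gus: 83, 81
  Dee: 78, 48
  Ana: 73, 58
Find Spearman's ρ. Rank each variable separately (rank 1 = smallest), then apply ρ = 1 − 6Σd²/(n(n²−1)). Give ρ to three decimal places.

-0.119

Ranks of variable 1: 8, 2, 3, 6, 1, 7, 5, 4
Ranks of variable 2: 3, 8, 2, 6, 5, 7, 1, 4
d = r₁ − r₂: 5, -6, 1, 0, -4, 0, 4, 0
d²: 25, 36, 1, 0, 16, 0, 16, 0; Σd² = 94
ρ = 1 − 6·94/(8·63) = 1 − 564/504 = -0.119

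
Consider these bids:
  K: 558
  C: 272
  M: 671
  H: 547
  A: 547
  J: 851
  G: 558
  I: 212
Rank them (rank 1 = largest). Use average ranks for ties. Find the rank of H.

5.5

Sorted (descending): 851, 671, 558, 558, 547, 547, 272, 212
The 2 values of 558 occupy positions 3–4 → average rank (3+4)/2 = 3.5.
The 2 values of 547 occupy positions 5–6 → average rank (5+6)/2 = 5.5.
H has value 547 → rank 5.5.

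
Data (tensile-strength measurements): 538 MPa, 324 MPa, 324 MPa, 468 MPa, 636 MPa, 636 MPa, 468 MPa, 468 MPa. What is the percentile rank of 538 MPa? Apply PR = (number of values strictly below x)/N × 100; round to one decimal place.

N = 8.
Strictly below 538: 5. Equal to 538: 1.
PR = 5/8 × 100 = 62.5

62.5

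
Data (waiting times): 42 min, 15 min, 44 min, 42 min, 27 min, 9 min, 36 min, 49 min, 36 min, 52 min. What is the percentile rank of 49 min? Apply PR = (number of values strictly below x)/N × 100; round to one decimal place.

80.0

N = 10.
Strictly below 49: 8. Equal to 49: 1.
PR = 8/10 × 100 = 80.0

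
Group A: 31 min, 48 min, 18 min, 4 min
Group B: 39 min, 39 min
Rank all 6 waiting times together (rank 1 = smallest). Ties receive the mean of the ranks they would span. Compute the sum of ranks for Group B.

Sorted (ascending): 4, 18, 31, 39, 39, 48
The 2 values of 39 occupy positions 4–5 → average rank (4+5)/2 = 4.5.
Group B values → pooled ranks: 39→4.5, 39→4.5
Rank sum = 4.5 + 4.5 = 9

9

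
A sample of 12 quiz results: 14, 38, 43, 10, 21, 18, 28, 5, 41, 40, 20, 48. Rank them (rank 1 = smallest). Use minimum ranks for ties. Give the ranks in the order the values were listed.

Sorted (ascending): 5, 10, 14, 18, 20, 21, 28, 38, 40, 41, 43, 48
No ties — each value takes its position as its rank.

3, 8, 11, 2, 6, 4, 7, 1, 10, 9, 5, 12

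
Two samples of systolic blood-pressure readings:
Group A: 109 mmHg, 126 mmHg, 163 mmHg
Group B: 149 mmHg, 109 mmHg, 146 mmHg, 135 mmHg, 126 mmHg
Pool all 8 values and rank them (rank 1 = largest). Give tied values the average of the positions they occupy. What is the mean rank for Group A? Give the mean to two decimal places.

4.67

Sorted (descending): 163, 149, 146, 135, 126, 126, 109, 109
The 2 values of 126 occupy positions 5–6 → average rank (5+6)/2 = 5.5.
The 2 values of 109 occupy positions 7–8 → average rank (7+8)/2 = 7.5.
Group A values → pooled ranks: 109→7.5, 126→5.5, 163→1
Mean rank = (7.5 + 5.5 + 1) / 3 = 4.67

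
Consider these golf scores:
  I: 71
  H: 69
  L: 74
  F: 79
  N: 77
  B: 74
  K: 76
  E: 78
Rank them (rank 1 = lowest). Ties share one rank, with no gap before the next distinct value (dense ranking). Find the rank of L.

3

Sorted (ascending): 69, 71, 74, 74, 76, 77, 78, 79
The 2 values of 74 share dense rank 3.
Remaining distinct values take the next consecutive integers.
L has value 74 → rank 3.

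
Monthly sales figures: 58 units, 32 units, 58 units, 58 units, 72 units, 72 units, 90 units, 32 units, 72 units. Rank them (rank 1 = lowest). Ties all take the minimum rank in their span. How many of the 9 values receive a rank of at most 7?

8

Sorted (ascending): 32, 32, 58, 58, 58, 72, 72, 72, 90
The 2 values of 32 occupy positions 1–2 → each gets rank 1.
The 3 values of 58 occupy positions 3–5 → each gets rank 3.
The 3 values of 72 occupy positions 6–8 → each gets rank 6.
Ranks ≤ 7: {1, 1, 3, 3, 3, 6, 6, 6} → 8 values.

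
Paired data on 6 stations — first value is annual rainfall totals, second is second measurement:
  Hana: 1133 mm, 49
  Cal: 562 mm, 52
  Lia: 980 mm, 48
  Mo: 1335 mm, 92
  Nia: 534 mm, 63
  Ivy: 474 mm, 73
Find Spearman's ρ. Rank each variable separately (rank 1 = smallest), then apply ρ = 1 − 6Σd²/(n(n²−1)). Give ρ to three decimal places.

-0.086

Ranks of variable 1: 5, 3, 4, 6, 2, 1
Ranks of variable 2: 2, 3, 1, 6, 4, 5
d = r₁ − r₂: 3, 0, 3, 0, -2, -4
d²: 9, 0, 9, 0, 4, 16; Σd² = 38
ρ = 1 − 6·38/(6·35) = 1 − 228/210 = -0.086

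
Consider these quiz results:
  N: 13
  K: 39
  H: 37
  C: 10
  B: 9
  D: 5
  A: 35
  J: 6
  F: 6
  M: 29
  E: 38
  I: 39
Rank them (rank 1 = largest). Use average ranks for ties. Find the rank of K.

Sorted (descending): 39, 39, 38, 37, 35, 29, 13, 10, 9, 6, 6, 5
The 2 values of 39 occupy positions 1–2 → average rank (1+2)/2 = 1.5.
The 2 values of 6 occupy positions 10–11 → average rank (10+11)/2 = 10.5.
K has value 39 → rank 1.5.

1.5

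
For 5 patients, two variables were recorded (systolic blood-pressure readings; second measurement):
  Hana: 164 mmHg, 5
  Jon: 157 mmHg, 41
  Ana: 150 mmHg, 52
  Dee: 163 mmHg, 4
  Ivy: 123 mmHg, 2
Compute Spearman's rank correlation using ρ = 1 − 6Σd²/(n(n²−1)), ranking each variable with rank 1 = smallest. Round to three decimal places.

0.100

Ranks of variable 1: 5, 3, 2, 4, 1
Ranks of variable 2: 3, 4, 5, 2, 1
d = r₁ − r₂: 2, -1, -3, 2, 0
d²: 4, 1, 9, 4, 0; Σd² = 18
ρ = 1 − 6·18/(5·24) = 1 − 108/120 = 0.100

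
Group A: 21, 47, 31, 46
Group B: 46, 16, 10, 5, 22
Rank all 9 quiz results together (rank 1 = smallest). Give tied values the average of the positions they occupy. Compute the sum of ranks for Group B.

Sorted (ascending): 5, 10, 16, 21, 22, 31, 46, 46, 47
The 2 values of 46 occupy positions 7–8 → average rank (7+8)/2 = 7.5.
Group B values → pooled ranks: 46→7.5, 16→3, 10→2, 5→1, 22→5
Rank sum = 7.5 + 3 + 2 + 1 + 5 = 18.5

18.5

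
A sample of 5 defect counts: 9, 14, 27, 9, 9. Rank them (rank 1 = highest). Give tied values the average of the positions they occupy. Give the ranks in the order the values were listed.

4, 2, 1, 4, 4

Sorted (descending): 27, 14, 9, 9, 9
The 3 values of 9 occupy positions 3–5 → average rank 4.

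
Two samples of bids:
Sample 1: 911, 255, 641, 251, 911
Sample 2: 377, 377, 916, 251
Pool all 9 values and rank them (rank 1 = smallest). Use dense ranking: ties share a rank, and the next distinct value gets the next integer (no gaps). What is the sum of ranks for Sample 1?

17

Sorted (ascending): 251, 251, 255, 377, 377, 641, 911, 911, 916
The 2 values of 251 share dense rank 1.
The 2 values of 377 share dense rank 3.
The 2 values of 911 share dense rank 5.
Remaining distinct values take the next consecutive integers.
Sample 1 values → pooled ranks: 911→5, 255→2, 641→4, 251→1, 911→5
Rank sum = 5 + 2 + 4 + 1 + 5 = 17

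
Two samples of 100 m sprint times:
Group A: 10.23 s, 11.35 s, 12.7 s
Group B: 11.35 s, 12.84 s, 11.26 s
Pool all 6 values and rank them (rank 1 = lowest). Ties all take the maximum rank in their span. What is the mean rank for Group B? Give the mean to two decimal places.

4.00

Sorted (ascending): 10.23, 11.26, 11.35, 11.35, 12.7, 12.84
The 2 values of 11.35 occupy positions 3–4 → each gets rank 4.
Group B values → pooled ranks: 11.35→4, 12.84→6, 11.26→2
Mean rank = (4 + 6 + 2) / 3 = 4.00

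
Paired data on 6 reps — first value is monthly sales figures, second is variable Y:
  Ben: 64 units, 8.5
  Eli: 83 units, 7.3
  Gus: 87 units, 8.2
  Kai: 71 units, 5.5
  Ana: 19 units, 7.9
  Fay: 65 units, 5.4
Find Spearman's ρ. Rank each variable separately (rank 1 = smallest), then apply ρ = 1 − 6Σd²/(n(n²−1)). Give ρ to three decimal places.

Ranks of variable 1: 2, 5, 6, 4, 1, 3
Ranks of variable 2: 6, 3, 5, 2, 4, 1
d = r₁ − r₂: -4, 2, 1, 2, -3, 2
d²: 16, 4, 1, 4, 9, 4; Σd² = 38
ρ = 1 − 6·38/(6·35) = 1 − 228/210 = -0.086

-0.086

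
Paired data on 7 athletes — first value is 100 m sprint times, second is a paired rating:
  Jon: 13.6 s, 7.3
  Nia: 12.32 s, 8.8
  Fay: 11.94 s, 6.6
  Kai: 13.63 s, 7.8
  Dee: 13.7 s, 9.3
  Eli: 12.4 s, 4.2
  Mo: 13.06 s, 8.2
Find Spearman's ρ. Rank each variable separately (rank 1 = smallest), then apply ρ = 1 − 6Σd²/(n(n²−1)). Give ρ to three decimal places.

Ranks of variable 1: 5, 2, 1, 6, 7, 3, 4
Ranks of variable 2: 3, 6, 2, 4, 7, 1, 5
d = r₁ − r₂: 2, -4, -1, 2, 0, 2, -1
d²: 4, 16, 1, 4, 0, 4, 1; Σd² = 30
ρ = 1 − 6·30/(7·48) = 1 − 180/336 = 0.464

0.464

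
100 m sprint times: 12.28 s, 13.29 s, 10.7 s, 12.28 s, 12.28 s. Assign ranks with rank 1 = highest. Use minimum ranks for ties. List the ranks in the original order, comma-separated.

Sorted (descending): 13.29, 12.28, 12.28, 12.28, 10.7
The 3 values of 12.28 occupy positions 2–4 → each gets rank 2.

2, 1, 5, 2, 2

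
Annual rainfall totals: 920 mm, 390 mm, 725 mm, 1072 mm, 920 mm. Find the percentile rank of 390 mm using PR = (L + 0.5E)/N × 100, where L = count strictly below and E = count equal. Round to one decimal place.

10.0

N = 5.
Strictly below 390: 0. Equal to 390: 1.
PR = (0 + 0.5·1)/5 × 100 = 10.0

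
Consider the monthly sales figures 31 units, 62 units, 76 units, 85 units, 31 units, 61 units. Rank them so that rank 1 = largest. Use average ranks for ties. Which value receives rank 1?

85

Sorted (descending): 85, 76, 62, 61, 31, 31
The 2 values of 31 occupy positions 5–6 → average rank (5+6)/2 = 5.5.
Rank 1 → value 85.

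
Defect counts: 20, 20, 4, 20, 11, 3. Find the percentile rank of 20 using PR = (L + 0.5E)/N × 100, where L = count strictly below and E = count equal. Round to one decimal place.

N = 6.
Strictly below 20: 3. Equal to 20: 3.
PR = (3 + 0.5·3)/6 × 100 = 75.0

75.0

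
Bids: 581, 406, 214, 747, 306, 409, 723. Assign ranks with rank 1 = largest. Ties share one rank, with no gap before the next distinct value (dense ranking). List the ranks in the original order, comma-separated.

Sorted (descending): 747, 723, 581, 409, 406, 306, 214
No ties — each value takes its position as its rank.

3, 5, 7, 1, 6, 4, 2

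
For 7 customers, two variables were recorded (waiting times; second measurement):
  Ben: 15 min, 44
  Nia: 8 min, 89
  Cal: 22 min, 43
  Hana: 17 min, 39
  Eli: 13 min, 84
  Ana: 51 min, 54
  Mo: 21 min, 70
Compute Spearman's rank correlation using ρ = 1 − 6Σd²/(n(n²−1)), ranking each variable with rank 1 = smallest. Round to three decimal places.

-0.536

Ranks of variable 1: 3, 1, 6, 4, 2, 7, 5
Ranks of variable 2: 3, 7, 2, 1, 6, 4, 5
d = r₁ − r₂: 0, -6, 4, 3, -4, 3, 0
d²: 0, 36, 16, 9, 16, 9, 0; Σd² = 86
ρ = 1 − 6·86/(7·48) = 1 − 516/336 = -0.536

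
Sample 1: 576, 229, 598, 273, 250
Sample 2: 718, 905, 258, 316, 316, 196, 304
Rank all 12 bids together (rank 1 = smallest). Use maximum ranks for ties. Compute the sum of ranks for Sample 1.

Sorted (ascending): 196, 229, 250, 258, 273, 304, 316, 316, 576, 598, 718, 905
The 2 values of 316 occupy positions 7–8 → each gets rank 8.
Sample 1 values → pooled ranks: 576→9, 229→2, 598→10, 273→5, 250→3
Rank sum = 9 + 2 + 10 + 5 + 3 = 29

29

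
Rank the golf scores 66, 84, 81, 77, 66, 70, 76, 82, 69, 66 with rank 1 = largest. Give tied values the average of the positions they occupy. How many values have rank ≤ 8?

Sorted (descending): 84, 82, 81, 77, 76, 70, 69, 66, 66, 66
The 3 values of 66 occupy positions 8–10 → average rank 9.
Ranks ≤ 8: {1, 2, 3, 4, 5, 6, 7} → 7 values.

7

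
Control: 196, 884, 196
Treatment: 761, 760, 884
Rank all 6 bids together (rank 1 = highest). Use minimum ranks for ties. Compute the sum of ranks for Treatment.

Sorted (descending): 884, 884, 761, 760, 196, 196
The 2 values of 884 occupy positions 1–2 → each gets rank 1.
The 2 values of 196 occupy positions 5–6 → each gets rank 5.
Treatment values → pooled ranks: 761→3, 760→4, 884→1
Rank sum = 3 + 4 + 1 = 8

8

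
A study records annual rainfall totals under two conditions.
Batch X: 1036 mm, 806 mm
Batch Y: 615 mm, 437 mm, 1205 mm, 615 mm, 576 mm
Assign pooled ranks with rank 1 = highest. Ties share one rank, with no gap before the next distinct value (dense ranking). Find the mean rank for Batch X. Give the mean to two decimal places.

2.50

Sorted (descending): 1205, 1036, 806, 615, 615, 576, 437
The 2 values of 615 share dense rank 4.
Remaining distinct values take the next consecutive integers.
Batch X values → pooled ranks: 1036→2, 806→3
Mean rank = (2 + 3) / 2 = 2.50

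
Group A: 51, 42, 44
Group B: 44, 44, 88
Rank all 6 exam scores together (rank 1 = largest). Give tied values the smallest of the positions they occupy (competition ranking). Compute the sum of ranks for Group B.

Sorted (descending): 88, 51, 44, 44, 44, 42
The 3 values of 44 occupy positions 3–5 → each gets rank 3.
Group B values → pooled ranks: 44→3, 44→3, 88→1
Rank sum = 3 + 3 + 1 = 7

7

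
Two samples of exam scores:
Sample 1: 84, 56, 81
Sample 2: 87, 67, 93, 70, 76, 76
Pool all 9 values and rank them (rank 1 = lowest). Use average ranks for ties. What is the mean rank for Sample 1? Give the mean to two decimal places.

4.67

Sorted (ascending): 56, 67, 70, 76, 76, 81, 84, 87, 93
The 2 values of 76 occupy positions 4–5 → average rank (4+5)/2 = 4.5.
Sample 1 values → pooled ranks: 84→7, 56→1, 81→6
Mean rank = (7 + 1 + 6) / 3 = 4.67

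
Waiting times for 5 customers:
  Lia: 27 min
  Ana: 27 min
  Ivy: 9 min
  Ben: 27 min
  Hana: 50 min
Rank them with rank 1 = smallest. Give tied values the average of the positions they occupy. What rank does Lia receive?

3

Sorted (ascending): 9, 27, 27, 27, 50
The 3 values of 27 occupy positions 2–4 → average rank 3.
Lia has value 27 min → rank 3.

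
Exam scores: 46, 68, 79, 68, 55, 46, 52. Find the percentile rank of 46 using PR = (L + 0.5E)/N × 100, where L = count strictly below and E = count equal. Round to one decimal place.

14.3

N = 7.
Strictly below 46: 0. Equal to 46: 2.
PR = (0 + 0.5·2)/7 × 100 = 14.3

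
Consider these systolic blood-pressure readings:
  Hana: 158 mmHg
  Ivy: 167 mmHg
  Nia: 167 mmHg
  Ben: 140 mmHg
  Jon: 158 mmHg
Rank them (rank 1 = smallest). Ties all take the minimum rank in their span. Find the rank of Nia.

4

Sorted (ascending): 140, 158, 158, 167, 167
The 2 values of 158 occupy positions 2–3 → each gets rank 2.
The 2 values of 167 occupy positions 4–5 → each gets rank 4.
Nia has value 167 mmHg → rank 4.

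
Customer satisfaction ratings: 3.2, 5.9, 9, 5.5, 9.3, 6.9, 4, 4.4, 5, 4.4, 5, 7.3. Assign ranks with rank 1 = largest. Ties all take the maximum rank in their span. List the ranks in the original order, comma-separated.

12, 5, 2, 6, 1, 4, 11, 10, 8, 10, 8, 3

Sorted (descending): 9.3, 9, 7.3, 6.9, 5.9, 5.5, 5, 5, 4.4, 4.4, 4, 3.2
The 2 values of 5 occupy positions 7–8 → each gets rank 8.
The 2 values of 4.4 occupy positions 9–10 → each gets rank 10.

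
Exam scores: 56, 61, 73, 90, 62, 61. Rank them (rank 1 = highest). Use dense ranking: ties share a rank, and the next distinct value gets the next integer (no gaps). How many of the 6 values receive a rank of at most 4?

Sorted (descending): 90, 73, 62, 61, 61, 56
The 2 values of 61 share dense rank 4.
Remaining distinct values take the next consecutive integers.
Ranks ≤ 4: {1, 2, 3, 4, 4} → 5 values.

5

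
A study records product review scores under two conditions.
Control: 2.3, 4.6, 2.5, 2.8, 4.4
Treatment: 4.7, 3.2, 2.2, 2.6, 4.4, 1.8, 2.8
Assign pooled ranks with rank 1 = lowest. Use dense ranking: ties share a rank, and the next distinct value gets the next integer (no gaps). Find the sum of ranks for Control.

Sorted (ascending): 1.8, 2.2, 2.3, 2.5, 2.6, 2.8, 2.8, 3.2, 4.4, 4.4, 4.6, 4.7
The 2 values of 2.8 share dense rank 6.
The 2 values of 4.4 share dense rank 8.
Remaining distinct values take the next consecutive integers.
Control values → pooled ranks: 2.3→3, 4.6→9, 2.5→4, 2.8→6, 4.4→8
Rank sum = 3 + 9 + 4 + 6 + 8 = 30

30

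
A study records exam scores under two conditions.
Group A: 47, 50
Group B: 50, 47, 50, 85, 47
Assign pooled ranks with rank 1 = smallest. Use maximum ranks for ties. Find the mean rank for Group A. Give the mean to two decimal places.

Sorted (ascending): 47, 47, 47, 50, 50, 50, 85
The 3 values of 47 occupy positions 1–3 → each gets rank 3.
The 3 values of 50 occupy positions 4–6 → each gets rank 6.
Group A values → pooled ranks: 47→3, 50→6
Mean rank = (3 + 6) / 2 = 4.50

4.50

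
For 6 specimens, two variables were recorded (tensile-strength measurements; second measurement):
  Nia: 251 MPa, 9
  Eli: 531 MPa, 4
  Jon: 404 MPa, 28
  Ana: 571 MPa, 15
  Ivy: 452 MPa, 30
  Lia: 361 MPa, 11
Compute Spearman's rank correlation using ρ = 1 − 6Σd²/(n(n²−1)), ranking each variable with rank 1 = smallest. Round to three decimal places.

0.143

Ranks of variable 1: 1, 5, 3, 6, 4, 2
Ranks of variable 2: 2, 1, 5, 4, 6, 3
d = r₁ − r₂: -1, 4, -2, 2, -2, -1
d²: 1, 16, 4, 4, 4, 1; Σd² = 30
ρ = 1 − 6·30/(6·35) = 1 − 180/210 = 0.143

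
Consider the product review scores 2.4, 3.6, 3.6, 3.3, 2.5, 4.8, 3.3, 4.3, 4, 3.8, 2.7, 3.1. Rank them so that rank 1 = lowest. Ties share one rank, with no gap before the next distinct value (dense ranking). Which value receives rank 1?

2.4

Sorted (ascending): 2.4, 2.5, 2.7, 3.1, 3.3, 3.3, 3.6, 3.6, 3.8, 4, 4.3, 4.8
The 2 values of 3.3 share dense rank 5.
The 2 values of 3.6 share dense rank 6.
Remaining distinct values take the next consecutive integers.
Rank 1 → value 2.4.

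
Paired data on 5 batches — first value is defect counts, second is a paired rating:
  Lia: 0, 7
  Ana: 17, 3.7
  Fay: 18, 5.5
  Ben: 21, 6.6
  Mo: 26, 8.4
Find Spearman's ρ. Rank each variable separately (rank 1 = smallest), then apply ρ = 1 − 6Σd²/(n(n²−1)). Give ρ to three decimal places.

0.400

Ranks of variable 1: 1, 2, 3, 4, 5
Ranks of variable 2: 4, 1, 2, 3, 5
d = r₁ − r₂: -3, 1, 1, 1, 0
d²: 9, 1, 1, 1, 0; Σd² = 12
ρ = 1 − 6·12/(5·24) = 1 − 72/120 = 0.400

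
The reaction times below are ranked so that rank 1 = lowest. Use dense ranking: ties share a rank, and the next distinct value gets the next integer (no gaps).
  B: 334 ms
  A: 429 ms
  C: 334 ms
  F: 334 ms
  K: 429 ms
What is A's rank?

Sorted (ascending): 334, 334, 334, 429, 429
The 3 values of 334 share dense rank 1.
The 2 values of 429 share dense rank 2.
A has value 429 ms → rank 2.

2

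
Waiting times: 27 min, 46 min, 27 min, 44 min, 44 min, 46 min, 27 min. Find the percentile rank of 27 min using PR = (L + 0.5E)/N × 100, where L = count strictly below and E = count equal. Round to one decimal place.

21.4

N = 7.
Strictly below 27: 0. Equal to 27: 3.
PR = (0 + 0.5·3)/7 × 100 = 21.4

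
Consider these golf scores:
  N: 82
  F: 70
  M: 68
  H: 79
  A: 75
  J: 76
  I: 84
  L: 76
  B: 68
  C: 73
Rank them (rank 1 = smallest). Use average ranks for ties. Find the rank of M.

1.5

Sorted (ascending): 68, 68, 70, 73, 75, 76, 76, 79, 82, 84
The 2 values of 68 occupy positions 1–2 → average rank (1+2)/2 = 1.5.
The 2 values of 76 occupy positions 6–7 → average rank (6+7)/2 = 6.5.
M has value 68 → rank 1.5.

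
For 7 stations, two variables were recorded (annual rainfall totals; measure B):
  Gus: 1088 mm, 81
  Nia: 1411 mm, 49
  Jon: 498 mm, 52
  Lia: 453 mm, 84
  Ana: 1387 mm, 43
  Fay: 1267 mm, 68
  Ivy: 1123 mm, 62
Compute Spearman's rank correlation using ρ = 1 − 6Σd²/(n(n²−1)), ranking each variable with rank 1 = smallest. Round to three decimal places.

-0.714

Ranks of variable 1: 3, 7, 2, 1, 6, 5, 4
Ranks of variable 2: 6, 2, 3, 7, 1, 5, 4
d = r₁ − r₂: -3, 5, -1, -6, 5, 0, 0
d²: 9, 25, 1, 36, 25, 0, 0; Σd² = 96
ρ = 1 − 6·96/(7·48) = 1 − 576/336 = -0.714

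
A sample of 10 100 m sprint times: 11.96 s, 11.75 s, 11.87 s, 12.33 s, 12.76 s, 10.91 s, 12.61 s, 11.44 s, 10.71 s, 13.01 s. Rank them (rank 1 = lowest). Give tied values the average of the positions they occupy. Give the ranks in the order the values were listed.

6, 4, 5, 7, 9, 2, 8, 3, 1, 10

Sorted (ascending): 10.71, 10.91, 11.44, 11.75, 11.87, 11.96, 12.33, 12.61, 12.76, 13.01
No ties — each value takes its position as its rank.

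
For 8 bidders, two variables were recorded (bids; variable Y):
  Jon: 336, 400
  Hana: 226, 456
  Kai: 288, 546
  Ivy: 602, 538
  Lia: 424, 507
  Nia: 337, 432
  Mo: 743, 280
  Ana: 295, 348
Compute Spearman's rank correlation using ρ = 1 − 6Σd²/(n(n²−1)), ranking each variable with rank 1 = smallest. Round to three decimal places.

-0.238

Ranks of variable 1: 4, 1, 2, 7, 6, 5, 8, 3
Ranks of variable 2: 3, 5, 8, 7, 6, 4, 1, 2
d = r₁ − r₂: 1, -4, -6, 0, 0, 1, 7, 1
d²: 1, 16, 36, 0, 0, 1, 49, 1; Σd² = 104
ρ = 1 − 6·104/(8·63) = 1 − 624/504 = -0.238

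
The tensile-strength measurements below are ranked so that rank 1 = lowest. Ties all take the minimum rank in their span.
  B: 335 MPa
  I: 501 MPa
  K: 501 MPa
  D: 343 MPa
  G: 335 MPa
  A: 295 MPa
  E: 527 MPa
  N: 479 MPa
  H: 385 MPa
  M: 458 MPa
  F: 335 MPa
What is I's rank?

9

Sorted (ascending): 295, 335, 335, 335, 343, 385, 458, 479, 501, 501, 527
The 3 values of 335 occupy positions 2–4 → each gets rank 2.
The 2 values of 501 occupy positions 9–10 → each gets rank 9.
I has value 501 MPa → rank 9.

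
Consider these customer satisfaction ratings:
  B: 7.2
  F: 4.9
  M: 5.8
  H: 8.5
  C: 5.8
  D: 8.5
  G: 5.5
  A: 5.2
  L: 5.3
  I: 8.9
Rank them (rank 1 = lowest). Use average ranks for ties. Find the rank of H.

Sorted (ascending): 4.9, 5.2, 5.3, 5.5, 5.8, 5.8, 7.2, 8.5, 8.5, 8.9
The 2 values of 5.8 occupy positions 5–6 → average rank (5+6)/2 = 5.5.
The 2 values of 8.5 occupy positions 8–9 → average rank (8+9)/2 = 8.5.
H has value 8.5 → rank 8.5.

8.5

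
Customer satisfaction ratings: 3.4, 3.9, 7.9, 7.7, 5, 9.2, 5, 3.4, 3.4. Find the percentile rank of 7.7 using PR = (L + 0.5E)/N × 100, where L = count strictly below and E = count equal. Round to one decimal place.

72.2

N = 9.
Strictly below 7.7: 6. Equal to 7.7: 1.
PR = (6 + 0.5·1)/9 × 100 = 72.2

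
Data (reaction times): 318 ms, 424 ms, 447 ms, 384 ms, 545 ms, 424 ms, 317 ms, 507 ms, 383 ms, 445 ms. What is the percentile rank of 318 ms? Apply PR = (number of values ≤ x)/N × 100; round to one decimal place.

20.0

N = 10.
Strictly below 318: 1. Equal to 318: 1.
PR = 2/10 × 100 = 20.0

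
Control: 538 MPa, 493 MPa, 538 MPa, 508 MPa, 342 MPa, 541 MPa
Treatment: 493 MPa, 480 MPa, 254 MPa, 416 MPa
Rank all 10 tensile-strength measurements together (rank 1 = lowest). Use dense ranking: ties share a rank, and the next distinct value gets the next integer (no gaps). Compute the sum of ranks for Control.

35

Sorted (ascending): 254, 342, 416, 480, 493, 493, 508, 538, 538, 541
The 2 values of 493 share dense rank 5.
The 2 values of 538 share dense rank 7.
Remaining distinct values take the next consecutive integers.
Control values → pooled ranks: 538→7, 493→5, 538→7, 508→6, 342→2, 541→8
Rank sum = 7 + 5 + 7 + 6 + 2 + 8 = 35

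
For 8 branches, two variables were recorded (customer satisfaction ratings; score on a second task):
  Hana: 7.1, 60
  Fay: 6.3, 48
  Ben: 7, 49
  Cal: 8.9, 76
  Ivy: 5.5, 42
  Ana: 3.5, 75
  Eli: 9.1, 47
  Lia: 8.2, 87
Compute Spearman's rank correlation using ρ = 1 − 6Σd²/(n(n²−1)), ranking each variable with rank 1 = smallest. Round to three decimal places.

0.214

Ranks of variable 1: 5, 3, 4, 7, 2, 1, 8, 6
Ranks of variable 2: 5, 3, 4, 7, 1, 6, 2, 8
d = r₁ − r₂: 0, 0, 0, 0, 1, -5, 6, -2
d²: 0, 0, 0, 0, 1, 25, 36, 4; Σd² = 66
ρ = 1 − 6·66/(8·63) = 1 − 396/504 = 0.214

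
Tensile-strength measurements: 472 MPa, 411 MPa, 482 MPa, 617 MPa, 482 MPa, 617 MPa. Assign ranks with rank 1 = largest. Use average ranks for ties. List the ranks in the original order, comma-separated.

5, 6, 3.5, 1.5, 3.5, 1.5

Sorted (descending): 617, 617, 482, 482, 472, 411
The 2 values of 617 occupy positions 1–2 → average rank (1+2)/2 = 1.5.
The 2 values of 482 occupy positions 3–4 → average rank (3+4)/2 = 3.5.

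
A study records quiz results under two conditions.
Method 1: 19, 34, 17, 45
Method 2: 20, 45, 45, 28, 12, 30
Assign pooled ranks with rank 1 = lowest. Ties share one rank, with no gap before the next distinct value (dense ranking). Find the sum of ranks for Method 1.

Sorted (ascending): 12, 17, 19, 20, 28, 30, 34, 45, 45, 45
The 3 values of 45 share dense rank 8.
Remaining distinct values take the next consecutive integers.
Method 1 values → pooled ranks: 19→3, 34→7, 17→2, 45→8
Rank sum = 3 + 7 + 2 + 8 = 20

20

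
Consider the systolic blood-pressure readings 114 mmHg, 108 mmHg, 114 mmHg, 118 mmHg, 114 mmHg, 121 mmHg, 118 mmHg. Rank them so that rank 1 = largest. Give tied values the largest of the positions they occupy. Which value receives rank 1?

Sorted (descending): 121, 118, 118, 114, 114, 114, 108
The 2 values of 118 occupy positions 2–3 → each gets rank 3.
The 3 values of 114 occupy positions 4–6 → each gets rank 6.
Rank 1 → value 121.

121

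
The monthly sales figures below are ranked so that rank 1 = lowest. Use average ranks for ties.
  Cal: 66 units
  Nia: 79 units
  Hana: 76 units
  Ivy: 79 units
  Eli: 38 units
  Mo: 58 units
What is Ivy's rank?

Sorted (ascending): 38, 58, 66, 76, 79, 79
The 2 values of 79 occupy positions 5–6 → average rank (5+6)/2 = 5.5.
Ivy has value 79 units → rank 5.5.

5.5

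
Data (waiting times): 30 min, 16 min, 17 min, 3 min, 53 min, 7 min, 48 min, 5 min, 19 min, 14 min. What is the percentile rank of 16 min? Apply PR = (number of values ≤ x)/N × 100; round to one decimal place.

N = 10.
Strictly below 16: 4. Equal to 16: 1.
PR = 5/10 × 100 = 50.0

50.0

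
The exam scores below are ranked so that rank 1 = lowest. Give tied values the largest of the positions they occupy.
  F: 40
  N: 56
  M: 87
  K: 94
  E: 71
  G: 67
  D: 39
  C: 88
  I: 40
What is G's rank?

Sorted (ascending): 39, 40, 40, 56, 67, 71, 87, 88, 94
The 2 values of 40 occupy positions 2–3 → each gets rank 3.
G has value 67 → rank 5.

5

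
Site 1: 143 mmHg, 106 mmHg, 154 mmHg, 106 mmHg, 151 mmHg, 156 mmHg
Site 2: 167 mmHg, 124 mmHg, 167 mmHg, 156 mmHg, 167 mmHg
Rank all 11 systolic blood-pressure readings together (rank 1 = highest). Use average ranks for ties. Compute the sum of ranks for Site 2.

19.5

Sorted (descending): 167, 167, 167, 156, 156, 154, 151, 143, 124, 106, 106
The 3 values of 167 occupy positions 1–3 → average rank 2.
The 2 values of 156 occupy positions 4–5 → average rank (4+5)/2 = 4.5.
The 2 values of 106 occupy positions 10–11 → average rank (10+11)/2 = 10.5.
Site 2 values → pooled ranks: 167→2, 124→9, 167→2, 156→4.5, 167→2
Rank sum = 2 + 9 + 2 + 4.5 + 2 = 19.5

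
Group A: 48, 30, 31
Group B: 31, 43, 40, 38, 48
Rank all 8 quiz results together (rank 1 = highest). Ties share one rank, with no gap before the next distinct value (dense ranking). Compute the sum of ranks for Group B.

15

Sorted (descending): 48, 48, 43, 40, 38, 31, 31, 30
The 2 values of 48 share dense rank 1.
The 2 values of 31 share dense rank 5.
Remaining distinct values take the next consecutive integers.
Group B values → pooled ranks: 31→5, 43→2, 40→3, 38→4, 48→1
Rank sum = 5 + 2 + 3 + 4 + 1 = 15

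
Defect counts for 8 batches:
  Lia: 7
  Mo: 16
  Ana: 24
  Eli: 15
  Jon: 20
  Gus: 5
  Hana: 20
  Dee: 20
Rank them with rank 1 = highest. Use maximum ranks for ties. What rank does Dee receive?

Sorted (descending): 24, 20, 20, 20, 16, 15, 7, 5
The 3 values of 20 occupy positions 2–4 → each gets rank 4.
Dee has value 20 → rank 4.

4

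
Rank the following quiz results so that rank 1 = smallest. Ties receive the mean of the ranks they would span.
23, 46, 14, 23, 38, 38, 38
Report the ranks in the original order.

Sorted (ascending): 14, 23, 23, 38, 38, 38, 46
The 2 values of 23 occupy positions 2–3 → average rank (2+3)/2 = 2.5.
The 3 values of 38 occupy positions 4–6 → average rank 5.

2.5, 7, 1, 2.5, 5, 5, 5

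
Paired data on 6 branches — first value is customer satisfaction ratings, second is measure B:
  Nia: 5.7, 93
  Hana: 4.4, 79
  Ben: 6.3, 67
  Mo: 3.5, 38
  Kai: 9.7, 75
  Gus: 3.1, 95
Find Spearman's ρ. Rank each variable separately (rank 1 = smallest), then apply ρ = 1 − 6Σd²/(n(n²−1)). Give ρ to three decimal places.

-0.314

Ranks of variable 1: 4, 3, 5, 2, 6, 1
Ranks of variable 2: 5, 4, 2, 1, 3, 6
d = r₁ − r₂: -1, -1, 3, 1, 3, -5
d²: 1, 1, 9, 1, 9, 25; Σd² = 46
ρ = 1 − 6·46/(6·35) = 1 − 276/210 = -0.314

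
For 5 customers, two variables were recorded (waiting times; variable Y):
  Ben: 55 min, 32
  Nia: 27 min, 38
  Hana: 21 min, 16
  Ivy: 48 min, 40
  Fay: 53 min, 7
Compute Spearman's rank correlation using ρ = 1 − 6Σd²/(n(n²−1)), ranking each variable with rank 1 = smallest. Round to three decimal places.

-0.100

Ranks of variable 1: 5, 2, 1, 3, 4
Ranks of variable 2: 3, 4, 2, 5, 1
d = r₁ − r₂: 2, -2, -1, -2, 3
d²: 4, 4, 1, 4, 9; Σd² = 22
ρ = 1 − 6·22/(5·24) = 1 − 132/120 = -0.100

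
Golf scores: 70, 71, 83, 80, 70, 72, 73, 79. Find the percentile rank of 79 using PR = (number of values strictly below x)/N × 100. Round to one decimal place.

62.5

N = 8.
Strictly below 79: 5. Equal to 79: 1.
PR = 5/8 × 100 = 62.5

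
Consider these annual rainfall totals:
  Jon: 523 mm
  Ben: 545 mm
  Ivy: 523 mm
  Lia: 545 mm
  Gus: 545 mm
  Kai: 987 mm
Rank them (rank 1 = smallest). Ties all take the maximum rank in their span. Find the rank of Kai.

Sorted (ascending): 523, 523, 545, 545, 545, 987
The 2 values of 523 occupy positions 1–2 → each gets rank 2.
The 3 values of 545 occupy positions 3–5 → each gets rank 5.
Kai has value 987 mm → rank 6.

6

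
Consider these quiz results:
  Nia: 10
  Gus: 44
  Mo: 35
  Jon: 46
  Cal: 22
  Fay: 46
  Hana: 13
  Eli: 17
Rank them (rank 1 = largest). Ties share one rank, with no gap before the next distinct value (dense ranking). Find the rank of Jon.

Sorted (descending): 46, 46, 44, 35, 22, 17, 13, 10
The 2 values of 46 share dense rank 1.
Remaining distinct values take the next consecutive integers.
Jon has value 46 → rank 1.

1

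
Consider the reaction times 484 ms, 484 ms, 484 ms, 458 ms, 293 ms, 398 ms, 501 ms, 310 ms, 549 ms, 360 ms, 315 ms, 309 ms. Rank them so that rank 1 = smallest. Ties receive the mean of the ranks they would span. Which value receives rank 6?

398

Sorted (ascending): 293, 309, 310, 315, 360, 398, 458, 484, 484, 484, 501, 549
The 3 values of 484 occupy positions 8–10 → average rank 9.
Rank 6 → value 398.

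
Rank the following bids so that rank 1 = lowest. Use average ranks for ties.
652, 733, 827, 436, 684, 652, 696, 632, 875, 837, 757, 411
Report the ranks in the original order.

Sorted (ascending): 411, 436, 632, 652, 652, 684, 696, 733, 757, 827, 837, 875
The 2 values of 652 occupy positions 4–5 → average rank (4+5)/2 = 4.5.

4.5, 8, 10, 2, 6, 4.5, 7, 3, 12, 11, 9, 1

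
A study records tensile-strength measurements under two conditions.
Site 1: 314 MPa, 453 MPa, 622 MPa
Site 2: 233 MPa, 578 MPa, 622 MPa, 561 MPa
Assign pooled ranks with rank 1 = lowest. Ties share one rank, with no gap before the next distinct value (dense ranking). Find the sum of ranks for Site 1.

Sorted (ascending): 233, 314, 453, 561, 578, 622, 622
The 2 values of 622 share dense rank 6.
Remaining distinct values take the next consecutive integers.
Site 1 values → pooled ranks: 314→2, 453→3, 622→6
Rank sum = 2 + 3 + 6 = 11

11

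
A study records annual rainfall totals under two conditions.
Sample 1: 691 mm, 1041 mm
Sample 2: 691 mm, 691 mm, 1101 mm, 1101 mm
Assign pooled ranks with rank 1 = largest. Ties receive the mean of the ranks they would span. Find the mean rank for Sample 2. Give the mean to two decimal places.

3.25

Sorted (descending): 1101, 1101, 1041, 691, 691, 691
The 2 values of 1101 occupy positions 1–2 → average rank (1+2)/2 = 1.5.
The 3 values of 691 occupy positions 4–6 → average rank 5.
Sample 2 values → pooled ranks: 691→5, 691→5, 1101→1.5, 1101→1.5
Mean rank = (5 + 5 + 1.5 + 1.5) / 4 = 3.25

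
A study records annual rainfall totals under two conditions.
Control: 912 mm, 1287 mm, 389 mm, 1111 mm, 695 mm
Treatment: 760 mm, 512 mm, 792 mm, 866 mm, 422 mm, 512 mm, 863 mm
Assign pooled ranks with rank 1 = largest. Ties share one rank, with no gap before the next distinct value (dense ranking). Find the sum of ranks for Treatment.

Sorted (descending): 1287, 1111, 912, 866, 863, 792, 760, 695, 512, 512, 422, 389
The 2 values of 512 share dense rank 9.
Remaining distinct values take the next consecutive integers.
Treatment values → pooled ranks: 760→7, 512→9, 792→6, 866→4, 422→10, 512→9, 863→5
Rank sum = 7 + 9 + 6 + 4 + 10 + 9 + 5 = 50

50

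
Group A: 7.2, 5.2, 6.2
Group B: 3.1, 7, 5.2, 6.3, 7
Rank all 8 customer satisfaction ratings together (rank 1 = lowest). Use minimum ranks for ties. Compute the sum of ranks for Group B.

Sorted (ascending): 3.1, 5.2, 5.2, 6.2, 6.3, 7, 7, 7.2
The 2 values of 5.2 occupy positions 2–3 → each gets rank 2.
The 2 values of 7 occupy positions 6–7 → each gets rank 6.
Group B values → pooled ranks: 3.1→1, 7→6, 5.2→2, 6.3→5, 7→6
Rank sum = 1 + 6 + 2 + 5 + 6 = 20

20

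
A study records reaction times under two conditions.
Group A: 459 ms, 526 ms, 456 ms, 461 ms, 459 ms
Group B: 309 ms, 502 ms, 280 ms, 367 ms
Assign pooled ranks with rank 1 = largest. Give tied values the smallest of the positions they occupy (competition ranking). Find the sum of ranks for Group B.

26

Sorted (descending): 526, 502, 461, 459, 459, 456, 367, 309, 280
The 2 values of 459 occupy positions 4–5 → each gets rank 4.
Group B values → pooled ranks: 309→8, 502→2, 280→9, 367→7
Rank sum = 8 + 2 + 9 + 7 = 26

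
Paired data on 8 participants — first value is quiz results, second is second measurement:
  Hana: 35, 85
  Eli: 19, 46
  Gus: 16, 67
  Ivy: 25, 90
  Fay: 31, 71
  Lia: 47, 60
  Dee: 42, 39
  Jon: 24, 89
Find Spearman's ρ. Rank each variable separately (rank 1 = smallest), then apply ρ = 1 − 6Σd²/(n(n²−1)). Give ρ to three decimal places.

-0.214

Ranks of variable 1: 6, 2, 1, 4, 5, 8, 7, 3
Ranks of variable 2: 6, 2, 4, 8, 5, 3, 1, 7
d = r₁ − r₂: 0, 0, -3, -4, 0, 5, 6, -4
d²: 0, 0, 9, 16, 0, 25, 36, 16; Σd² = 102
ρ = 1 − 6·102/(8·63) = 1 − 612/504 = -0.214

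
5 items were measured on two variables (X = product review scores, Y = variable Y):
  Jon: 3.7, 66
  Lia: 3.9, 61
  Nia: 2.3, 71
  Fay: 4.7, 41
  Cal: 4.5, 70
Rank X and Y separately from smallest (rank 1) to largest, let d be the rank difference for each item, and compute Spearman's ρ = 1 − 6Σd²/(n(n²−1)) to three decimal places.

Ranks of variable 1: 2, 3, 1, 5, 4
Ranks of variable 2: 3, 2, 5, 1, 4
d = r₁ − r₂: -1, 1, -4, 4, 0
d²: 1, 1, 16, 16, 0; Σd² = 34
ρ = 1 − 6·34/(5·24) = 1 − 204/120 = -0.700

-0.700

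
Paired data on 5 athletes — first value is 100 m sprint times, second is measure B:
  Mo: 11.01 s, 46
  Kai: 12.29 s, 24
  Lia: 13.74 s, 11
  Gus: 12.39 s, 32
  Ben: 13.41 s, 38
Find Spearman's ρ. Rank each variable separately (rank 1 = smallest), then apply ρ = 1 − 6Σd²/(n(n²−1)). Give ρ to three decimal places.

-0.600

Ranks of variable 1: 1, 2, 5, 3, 4
Ranks of variable 2: 5, 2, 1, 3, 4
d = r₁ − r₂: -4, 0, 4, 0, 0
d²: 16, 0, 16, 0, 0; Σd² = 32
ρ = 1 − 6·32/(5·24) = 1 − 192/120 = -0.600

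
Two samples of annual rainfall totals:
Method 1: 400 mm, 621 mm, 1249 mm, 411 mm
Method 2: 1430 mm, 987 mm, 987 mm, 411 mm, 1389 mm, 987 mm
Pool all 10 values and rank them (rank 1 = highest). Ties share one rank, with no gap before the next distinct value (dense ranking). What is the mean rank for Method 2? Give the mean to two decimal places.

3.50

Sorted (descending): 1430, 1389, 1249, 987, 987, 987, 621, 411, 411, 400
The 3 values of 987 share dense rank 4.
The 2 values of 411 share dense rank 6.
Remaining distinct values take the next consecutive integers.
Method 2 values → pooled ranks: 1430→1, 987→4, 987→4, 411→6, 1389→2, 987→4
Mean rank = (1 + 4 + 4 + 6 + 2 + 4) / 6 = 3.50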